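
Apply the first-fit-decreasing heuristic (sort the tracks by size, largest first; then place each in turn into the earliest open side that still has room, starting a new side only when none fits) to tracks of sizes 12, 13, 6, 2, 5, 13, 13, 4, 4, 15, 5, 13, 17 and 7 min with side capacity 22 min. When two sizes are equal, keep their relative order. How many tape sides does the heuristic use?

Sorted descending: 17, 15, 13, 13, 13, 13, 12, 7, 6, 5, 5, 4, 4, 2.
  17 → side 1 (new)  [load 17/22]
  15 → side 2 (new)  [load 15/22]
  13 → side 3 (new)  [load 13/22]
  13 → side 4 (new)  [load 13/22]
  13 → side 5 (new)  [load 13/22]
  13 → side 6 (new)  [load 13/22]
  12 → side 7 (new)  [load 12/22]
  7 → side 2  [load 22/22]
  6 → side 3  [load 19/22]
  5 → side 1  [load 22/22]
  5 → side 4  [load 18/22]
  4 → side 4  [load 22/22]
  4 → side 5  [load 17/22]
  2 → side 3  [load 21/22]
7 tape sides opened.

7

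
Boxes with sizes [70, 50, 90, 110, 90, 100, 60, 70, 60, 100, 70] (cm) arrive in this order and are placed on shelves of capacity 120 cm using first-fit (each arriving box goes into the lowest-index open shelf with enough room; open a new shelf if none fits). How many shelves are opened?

9

  70 → shelf 1 (new)  [load 70/120]
  50 → shelf 1  [load 120/120]
  90 → shelf 2 (new)  [load 90/120]
  110 → shelf 3 (new)  [load 110/120]
  90 → shelf 4 (new)  [load 90/120]
  100 → shelf 5 (new)  [load 100/120]
  60 → shelf 6 (new)  [load 60/120]
  70 → shelf 7 (new)  [load 70/120]
  60 → shelf 6  [load 120/120]
  100 → shelf 8 (new)  [load 100/120]
  70 → shelf 9 (new)  [load 70/120]
9 shelves opened.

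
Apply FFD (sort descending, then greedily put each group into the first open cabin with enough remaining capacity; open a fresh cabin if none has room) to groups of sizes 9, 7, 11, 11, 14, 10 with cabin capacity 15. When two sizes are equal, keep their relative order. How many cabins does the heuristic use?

Sorted descending: 14, 11, 11, 10, 9, 7.
  14 → cabin 1 (new)  [load 14/15]
  11 → cabin 2 (new)  [load 11/15]
  11 → cabin 3 (new)  [load 11/15]
  10 → cabin 4 (new)  [load 10/15]
  9 → cabin 5 (new)  [load 9/15]
  7 → cabin 6 (new)  [load 7/15]
6 cabins opened.

6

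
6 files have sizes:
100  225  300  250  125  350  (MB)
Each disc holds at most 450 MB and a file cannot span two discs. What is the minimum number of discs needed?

Total = 350 + 300 + 250 + 225 + 125 + 100 = 1350 MB.
Lower bound: ⌈1350/450⌉ = 3 discs.
A packing using 4 discs:
  disc 1: 350 + 100 = 450
  disc 2: 300 + 125 = 425
  disc 3: 250 = 250
  disc 4: 225 = 225
No arrangement into 3 discs stays within capacity, so 4 is optimal.

4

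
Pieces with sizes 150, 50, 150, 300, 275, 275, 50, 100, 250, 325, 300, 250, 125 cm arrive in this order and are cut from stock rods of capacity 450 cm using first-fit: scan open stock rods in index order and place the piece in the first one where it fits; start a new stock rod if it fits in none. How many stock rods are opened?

  150 → stock rod 1 (new)  [load 150/450]
  50 → stock rod 1  [load 200/450]
  150 → stock rod 1  [load 350/450]
  300 → stock rod 2 (new)  [load 300/450]
  275 → stock rod 3 (new)  [load 275/450]
  275 → stock rod 4 (new)  [load 275/450]
  50 → stock rod 1  [load 400/450]
  100 → stock rod 2  [load 400/450]
  250 → stock rod 5 (new)  [load 250/450]
  325 → stock rod 6 (new)  [load 325/450]
  300 → stock rod 7 (new)  [load 300/450]
  250 → stock rod 8 (new)  [load 250/450]
  125 → stock rod 3  [load 400/450]
8 stock rods opened.

8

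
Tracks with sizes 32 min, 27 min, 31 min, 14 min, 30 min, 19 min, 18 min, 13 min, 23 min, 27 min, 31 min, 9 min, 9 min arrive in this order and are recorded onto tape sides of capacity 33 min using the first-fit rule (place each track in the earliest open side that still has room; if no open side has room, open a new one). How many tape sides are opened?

10

  32 → side 1 (new)  [load 32/33]
  27 → side 2 (new)  [load 27/33]
  31 → side 3 (new)  [load 31/33]
  14 → side 4 (new)  [load 14/33]
  30 → side 5 (new)  [load 30/33]
  19 → side 4  [load 33/33]
  18 → side 6 (new)  [load 18/33]
  13 → side 6  [load 31/33]
  23 → side 7 (new)  [load 23/33]
  27 → side 8 (new)  [load 27/33]
  31 → side 9 (new)  [load 31/33]
  9 → side 7  [load 32/33]
  9 → side 10 (new)  [load 9/33]
10 tape sides opened.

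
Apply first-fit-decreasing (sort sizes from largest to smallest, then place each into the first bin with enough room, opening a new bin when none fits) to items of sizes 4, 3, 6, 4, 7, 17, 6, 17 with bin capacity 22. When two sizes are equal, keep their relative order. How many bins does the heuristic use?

Sorted descending: 17, 17, 7, 6, 6, 4, 4, 3.
  17 → bin 1 (new)  [load 17/22]
  17 → bin 2 (new)  [load 17/22]
  7 → bin 3 (new)  [load 7/22]
  6 → bin 3  [load 13/22]
  6 → bin 3  [load 19/22]
  4 → bin 1  [load 21/22]
  4 → bin 2  [load 21/22]
  3 → bin 3  [load 22/22]
3 bins opened.

3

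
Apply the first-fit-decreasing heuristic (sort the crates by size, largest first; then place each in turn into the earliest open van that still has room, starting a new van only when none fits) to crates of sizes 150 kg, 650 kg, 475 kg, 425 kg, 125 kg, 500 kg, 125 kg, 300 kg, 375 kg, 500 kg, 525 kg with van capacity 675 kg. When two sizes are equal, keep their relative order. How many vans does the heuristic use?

Sorted descending: 650, 525, 500, 500, 475, 425, 375, 300, 150, 125, 125.
  650 → van 1 (new)  [load 650/675]
  525 → van 2 (new)  [load 525/675]
  500 → van 3 (new)  [load 500/675]
  500 → van 4 (new)  [load 500/675]
  475 → van 5 (new)  [load 475/675]
  425 → van 6 (new)  [load 425/675]
  375 → van 7 (new)  [load 375/675]
  300 → van 7  [load 675/675]
  150 → van 2  [load 675/675]
  125 → van 3  [load 625/675]
  125 → van 4  [load 625/675]
7 vans opened.

7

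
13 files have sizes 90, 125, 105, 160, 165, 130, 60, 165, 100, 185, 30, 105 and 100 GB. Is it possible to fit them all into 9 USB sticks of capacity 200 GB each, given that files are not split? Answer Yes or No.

A valid assignment using 9 USB sticks:
  USB stick 1: 185 = 185
  USB stick 2: 165 + 30 = 195
  USB stick 3: 165 = 165
  USB stick 4: 160 = 160
  USB stick 5: 130 + 60 = 190
  USB stick 6: 125 = 125
  USB stick 7: 105 + 90 = 195
  USB stick 8: 105 = 105
  USB stick 9: 100 + 100 = 200
Every load is within 200 GB, so 9 USB sticks suffice.

Yes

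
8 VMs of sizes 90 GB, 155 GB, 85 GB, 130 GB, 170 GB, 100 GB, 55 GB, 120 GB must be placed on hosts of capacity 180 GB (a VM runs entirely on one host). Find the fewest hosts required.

Total = 170 + 155 + 130 + 120 + 100 + 90 + 85 + 55 = 905 GB.
Lower bound: ⌈905/180⌉ = 6 hosts.
A packing using 6 hosts:
  host 1: 170 = 170
  host 2: 155 = 155
  host 3: 130 = 130
  host 4: 120 + 55 = 175
  host 5: 100 = 100
  host 6: 90 + 85 = 175
This matches the lower bound, so 6 is optimal.

6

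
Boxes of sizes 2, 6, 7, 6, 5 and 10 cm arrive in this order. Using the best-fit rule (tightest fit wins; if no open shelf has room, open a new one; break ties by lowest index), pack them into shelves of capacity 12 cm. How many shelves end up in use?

4

  2 → shelf 1 (new)  [load 2/12]
  6 → shelf 1  [load 8/12]
  7 → shelf 2 (new)  [load 7/12]
  6 → shelf 3 (new)  [load 6/12]
  5 → shelf 2  [load 12/12]
  10 → shelf 4 (new)  [load 10/12]
4 shelves opened.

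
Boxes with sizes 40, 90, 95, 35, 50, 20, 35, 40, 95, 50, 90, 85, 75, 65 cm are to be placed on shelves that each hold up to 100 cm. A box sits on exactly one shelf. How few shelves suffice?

Total = 95 + 95 + 90 + 90 + 85 + 75 + 65 + 50 + 50 + 40 + 40 + 35 + 35 + 20 = 865 cm.
Lower bound: ⌈865/100⌉ = 9 shelves.
A packing using 10 shelves:
  shelf 1: 95 = 95
  shelf 2: 95 = 95
  shelf 3: 90 = 90
  shelf 4: 90 = 90
  shelf 5: 85 = 85
  shelf 6: 75 + 20 = 95
  shelf 7: 65 + 35 = 100
  shelf 8: 50 + 50 = 100
  shelf 9: 40 + 40 = 80
  shelf 10: 35 = 35
No arrangement into 9 shelves stays within capacity, so 10 is optimal.

10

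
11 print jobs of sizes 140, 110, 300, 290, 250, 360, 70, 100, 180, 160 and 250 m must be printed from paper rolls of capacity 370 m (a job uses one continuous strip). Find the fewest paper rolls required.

7

Total = 360 + 300 + 290 + 250 + 250 + 180 + 160 + 140 + 110 + 100 + 70 = 2210 m.
Lower bound: ⌈2210/370⌉ = 6 paper rolls.
A packing using 7 paper rolls:
  roll 1: 360 = 360
  roll 2: 300 + 70 = 370
  roll 3: 290 = 290
  roll 4: 250 + 110 = 360
  roll 5: 250 + 100 = 350
  roll 6: 180 + 160 = 340
  roll 7: 140 = 140
No arrangement into 6 paper rolls stays within capacity, so 7 is optimal.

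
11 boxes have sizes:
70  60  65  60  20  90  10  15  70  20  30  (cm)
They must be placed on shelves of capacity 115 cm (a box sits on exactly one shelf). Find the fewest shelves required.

6

Total = 90 + 70 + 70 + 65 + 60 + 60 + 30 + 20 + 20 + 15 + 10 = 510 cm.
Lower bound: ⌈510/115⌉ = 5 shelves.
Also, 6 boxes each exceed 115/2 cm, and no two of those can share a shelf, so at least 6 shelves are needed.
A packing using 6 shelves:
  shelf 1: 90 + 20 = 110
  shelf 2: 70 + 30 + 15 = 115
  shelf 3: 70 + 20 + 10 = 100
  shelf 4: 65 = 65
  shelf 5: 60 = 60
  shelf 6: 60 = 60
This matches the lower bound, so 6 is optimal.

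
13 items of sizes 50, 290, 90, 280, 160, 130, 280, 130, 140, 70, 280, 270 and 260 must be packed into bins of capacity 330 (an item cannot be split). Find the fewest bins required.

Total = 290 + 280 + 280 + 280 + 270 + 260 + 160 + 140 + 130 + 130 + 90 + 70 + 50 = 2430.
Lower bound: ⌈2430/330⌉ = 8 bins.
A packing using 9 bins:
  bin 1: 290 = 290
  bin 2: 280 + 50 = 330
  bin 3: 280 = 280
  bin 4: 280 = 280
  bin 5: 270 = 270
  bin 6: 260 + 70 = 330
  bin 7: 160 + 140 = 300
  bin 8: 130 + 130 = 260
  bin 9: 90 = 90
No arrangement into 8 bins stays within capacity, so 9 is optimal.

9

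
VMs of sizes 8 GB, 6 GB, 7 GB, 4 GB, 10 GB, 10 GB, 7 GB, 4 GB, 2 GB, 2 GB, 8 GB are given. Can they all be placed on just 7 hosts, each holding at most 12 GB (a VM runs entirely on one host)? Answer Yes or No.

Yes

A valid assignment using 7 hosts:
  host 1: 10 + 2 = 12
  host 2: 10 + 2 = 12
  host 3: 8 + 4 = 12
  host 4: 8 + 4 = 12
  host 5: 7 = 7
  host 6: 7 = 7
  host 7: 6 = 6
Every load is within 12 GB, so 7 hosts suffice.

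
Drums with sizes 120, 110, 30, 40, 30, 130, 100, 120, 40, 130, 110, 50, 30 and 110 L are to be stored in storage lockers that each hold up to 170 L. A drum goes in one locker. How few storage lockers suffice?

Total = 130 + 130 + 120 + 120 + 110 + 110 + 110 + 100 + 50 + 40 + 40 + 30 + 30 + 30 = 1150 L.
Lower bound: ⌈1150/170⌉ = 7 storage lockers.
Also, 8 drums each exceed 85 L, and no two of those can share a locker, so at least 8 storage lockers are needed.
A packing using 8 storage lockers:
  locker 1: 130 + 40 = 170
  locker 2: 130 + 40 = 170
  locker 3: 120 + 50 = 170
  locker 4: 120 + 30 = 150
  locker 5: 110 + 30 + 30 = 170
  locker 6: 110 = 110
  locker 7: 110 = 110
  locker 8: 100 = 100
This matches the lower bound, so 8 is optimal.

8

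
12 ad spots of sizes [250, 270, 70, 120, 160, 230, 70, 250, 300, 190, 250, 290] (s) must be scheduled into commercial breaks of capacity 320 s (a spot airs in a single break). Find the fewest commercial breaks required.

9

Total = 300 + 290 + 270 + 250 + 250 + 250 + 230 + 190 + 160 + 120 + 70 + 70 = 2450 s.
Lower bound: ⌈2450/320⌉ = 8 commercial breaks.
A packing using 9 commercial breaks:
  break 1: 300 = 300
  break 2: 290 = 290
  break 3: 270 = 270
  break 4: 250 + 70 = 320
  break 5: 250 + 70 = 320
  break 6: 250 = 250
  break 7: 230 = 230
  break 8: 190 + 120 = 310
  break 9: 160 = 160
No arrangement into 8 commercial breaks stays within capacity, so 9 is optimal.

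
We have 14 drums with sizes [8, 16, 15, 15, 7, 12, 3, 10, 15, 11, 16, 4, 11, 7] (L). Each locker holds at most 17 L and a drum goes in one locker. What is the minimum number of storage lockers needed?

10

Total = 16 + 16 + 15 + 15 + 15 + 12 + 11 + 11 + 10 + 8 + 7 + 7 + 4 + 3 = 150 L.
Lower bound: ⌈150/17⌉ = 9 storage lockers.
A packing using 10 storage lockers:
  locker 1: 16 = 16
  locker 2: 16 = 16
  locker 3: 15 = 15
  locker 4: 15 = 15
  locker 5: 15 = 15
  locker 6: 12 + 4 = 16
  locker 7: 11 + 3 = 14
  locker 8: 11 = 11
  locker 9: 10 + 7 = 17
  locker 10: 8 + 7 = 15
No arrangement into 9 storage lockers stays within capacity, so 10 is optimal.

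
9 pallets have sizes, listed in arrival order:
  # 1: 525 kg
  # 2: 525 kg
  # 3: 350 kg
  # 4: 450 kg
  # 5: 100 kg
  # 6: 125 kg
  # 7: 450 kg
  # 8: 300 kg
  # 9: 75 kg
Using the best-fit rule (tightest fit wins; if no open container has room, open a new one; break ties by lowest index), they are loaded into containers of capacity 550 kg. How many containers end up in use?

6

  525 → container 1 (new)  [load 525/550]
  525 → container 2 (new)  [load 525/550]
  350 → container 3 (new)  [load 350/550]
  450 → container 4 (new)  [load 450/550]
  100 → container 4  [load 550/550]
  125 → container 3  [load 475/550]
  450 → container 5 (new)  [load 450/550]
  300 → container 6 (new)  [load 300/550]
  75 → container 3  [load 550/550]
6 containers opened.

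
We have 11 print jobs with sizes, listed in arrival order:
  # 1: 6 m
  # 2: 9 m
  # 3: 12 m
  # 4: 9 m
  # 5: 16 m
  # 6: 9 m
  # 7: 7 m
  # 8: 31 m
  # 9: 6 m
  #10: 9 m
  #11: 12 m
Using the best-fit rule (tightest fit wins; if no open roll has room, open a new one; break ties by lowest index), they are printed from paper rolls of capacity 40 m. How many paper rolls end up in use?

4

  6 → roll 1 (new)  [load 6/40]
  9 → roll 1  [load 15/40]
  12 → roll 1  [load 27/40]
  9 → roll 1  [load 36/40]
  16 → roll 2 (new)  [load 16/40]
  9 → roll 2  [load 25/40]
  7 → roll 2  [load 32/40]
  31 → roll 3 (new)  [load 31/40]
  6 → roll 2  [load 38/40]
  9 → roll 3  [load 40/40]
  12 → roll 4 (new)  [load 12/40]
4 paper rolls opened.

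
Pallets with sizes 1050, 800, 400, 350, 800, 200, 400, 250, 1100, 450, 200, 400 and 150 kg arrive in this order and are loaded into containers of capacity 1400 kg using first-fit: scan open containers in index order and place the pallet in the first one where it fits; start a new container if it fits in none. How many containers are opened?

  1050 → container 1 (new)  [load 1050/1400]
  800 → container 2 (new)  [load 800/1400]
  400 → container 2  [load 1200/1400]
  350 → container 1  [load 1400/1400]
  800 → container 3 (new)  [load 800/1400]
  200 → container 2  [load 1400/1400]
  400 → container 3  [load 1200/1400]
  250 → container 4 (new)  [load 250/1400]
  1100 → container 4  [load 1350/1400]
  450 → container 5 (new)  [load 450/1400]
  200 → container 3  [load 1400/1400]
  400 → container 5  [load 850/1400]
  150 → container 5  [load 1000/1400]
5 containers opened.

5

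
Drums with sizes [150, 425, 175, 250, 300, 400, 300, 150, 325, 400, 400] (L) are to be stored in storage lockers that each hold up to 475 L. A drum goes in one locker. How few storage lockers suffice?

Total = 425 + 400 + 400 + 400 + 325 + 300 + 300 + 250 + 175 + 150 + 150 = 3275 L.
Lower bound: ⌈3275/475⌉ = 7 storage lockers.
Also, 8 drums each exceed 475/2 L, and no two of those can share a locker, so at least 8 storage lockers are needed.
A packing using 8 storage lockers:
  locker 1: 425 = 425
  locker 2: 400 = 400
  locker 3: 400 = 400
  locker 4: 400 = 400
  locker 5: 325 + 150 = 475
  locker 6: 300 + 175 = 475
  locker 7: 300 + 150 = 450
  locker 8: 250 = 250
This matches the lower bound, so 8 is optimal.

8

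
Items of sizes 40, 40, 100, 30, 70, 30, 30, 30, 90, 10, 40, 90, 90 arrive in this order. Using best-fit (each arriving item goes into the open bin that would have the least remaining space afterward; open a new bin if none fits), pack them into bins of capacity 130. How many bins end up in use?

6

  40 → bin 1 (new)  [load 40/130]
  40 → bin 1  [load 80/130]
  100 → bin 2 (new)  [load 100/130]
  30 → bin 2  [load 130/130]
  70 → bin 3 (new)  [load 70/130]
  30 → bin 1  [load 110/130]
  30 → bin 3  [load 100/130]
  30 → bin 3  [load 130/130]
  90 → bin 4 (new)  [load 90/130]
  10 → bin 1  [load 120/130]
  40 → bin 4  [load 130/130]
  90 → bin 5 (new)  [load 90/130]
  90 → bin 6 (new)  [load 90/130]
6 bins opened.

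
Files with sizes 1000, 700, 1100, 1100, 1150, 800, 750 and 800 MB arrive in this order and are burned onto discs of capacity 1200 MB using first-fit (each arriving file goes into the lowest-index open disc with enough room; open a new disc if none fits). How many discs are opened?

8

  1000 → disc 1 (new)  [load 1000/1200]
  700 → disc 2 (new)  [load 700/1200]
  1100 → disc 3 (new)  [load 1100/1200]
  1100 → disc 4 (new)  [load 1100/1200]
  1150 → disc 5 (new)  [load 1150/1200]
  800 → disc 6 (new)  [load 800/1200]
  750 → disc 7 (new)  [load 750/1200]
  800 → disc 8 (new)  [load 800/1200]
8 discs opened.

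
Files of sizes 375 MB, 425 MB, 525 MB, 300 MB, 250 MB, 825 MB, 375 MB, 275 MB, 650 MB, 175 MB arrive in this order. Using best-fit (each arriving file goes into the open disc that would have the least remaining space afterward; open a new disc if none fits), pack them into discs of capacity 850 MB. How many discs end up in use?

  375 → disc 1 (new)  [load 375/850]
  425 → disc 1  [load 800/850]
  525 → disc 2 (new)  [load 525/850]
  300 → disc 2  [load 825/850]
  250 → disc 3 (new)  [load 250/850]
  825 → disc 4 (new)  [load 825/850]
  375 → disc 3  [load 625/850]
  275 → disc 5 (new)  [load 275/850]
  650 → disc 6 (new)  [load 650/850]
  175 → disc 6  [load 825/850]
6 discs opened.

6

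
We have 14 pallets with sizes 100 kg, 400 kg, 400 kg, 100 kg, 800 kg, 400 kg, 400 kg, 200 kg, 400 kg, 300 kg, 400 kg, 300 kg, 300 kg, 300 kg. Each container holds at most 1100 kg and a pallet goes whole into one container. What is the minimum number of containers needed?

5

Total = 800 + 400 + 400 + 400 + 400 + 400 + 400 + 300 + 300 + 300 + 300 + 200 + 100 + 100 = 4800 kg.
Lower bound: ⌈4800/1100⌉ = 5 containers.
A packing using 5 containers:
  container 1: 800 + 300 = 1100
  container 2: 400 + 400 + 300 = 1100
  container 3: 400 + 400 + 300 = 1100
  container 4: 400 + 400 + 300 = 1100
  container 5: 200 + 100 + 100 = 400
This matches the lower bound, so 5 is optimal.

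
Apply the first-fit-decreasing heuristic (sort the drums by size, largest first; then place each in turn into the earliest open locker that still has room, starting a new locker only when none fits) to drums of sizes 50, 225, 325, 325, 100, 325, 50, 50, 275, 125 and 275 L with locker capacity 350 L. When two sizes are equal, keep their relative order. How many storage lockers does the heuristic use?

Sorted descending: 325, 325, 325, 275, 275, 225, 125, 100, 50, 50, 50.
  325 → locker 1 (new)  [load 325/350]
  325 → locker 2 (new)  [load 325/350]
  325 → locker 3 (new)  [load 325/350]
  275 → locker 4 (new)  [load 275/350]
  275 → locker 5 (new)  [load 275/350]
  225 → locker 6 (new)  [load 225/350]
  125 → locker 6  [load 350/350]
  100 → locker 7 (new)  [load 100/350]
  50 → locker 4  [load 325/350]
  50 → locker 5  [load 325/350]
  50 → locker 7  [load 150/350]
7 storage lockers opened.

7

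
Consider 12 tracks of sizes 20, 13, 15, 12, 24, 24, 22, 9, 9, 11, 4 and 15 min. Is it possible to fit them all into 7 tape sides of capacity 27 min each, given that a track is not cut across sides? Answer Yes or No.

No

Total = 178 min; ⌈178/27⌉ = 7.
The bound of 7 does not rule out 7, but exhaustive search shows no assignment into 7 tape sides of capacity 27 min exists — the minimum is 8.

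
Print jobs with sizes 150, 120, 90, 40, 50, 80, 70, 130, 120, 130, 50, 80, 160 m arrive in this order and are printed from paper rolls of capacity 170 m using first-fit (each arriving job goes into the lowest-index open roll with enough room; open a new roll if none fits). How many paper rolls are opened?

  150 → roll 1 (new)  [load 150/170]
  120 → roll 2 (new)  [load 120/170]
  90 → roll 3 (new)  [load 90/170]
  40 → roll 2  [load 160/170]
  50 → roll 3  [load 140/170]
  80 → roll 4 (new)  [load 80/170]
  70 → roll 4  [load 150/170]
  130 → roll 5 (new)  [load 130/170]
  120 → roll 6 (new)  [load 120/170]
  130 → roll 7 (new)  [load 130/170]
  50 → roll 6  [load 170/170]
  80 → roll 8 (new)  [load 80/170]
  160 → roll 9 (new)  [load 160/170]
9 paper rolls opened.

9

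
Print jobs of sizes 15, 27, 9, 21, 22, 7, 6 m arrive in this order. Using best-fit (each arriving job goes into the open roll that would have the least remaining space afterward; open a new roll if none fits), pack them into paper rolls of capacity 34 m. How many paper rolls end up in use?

4

  15 → roll 1 (new)  [load 15/34]
  27 → roll 2 (new)  [load 27/34]
  9 → roll 1  [load 24/34]
  21 → roll 3 (new)  [load 21/34]
  22 → roll 4 (new)  [load 22/34]
  7 → roll 2  [load 34/34]
  6 → roll 1  [load 30/34]
4 paper rolls opened.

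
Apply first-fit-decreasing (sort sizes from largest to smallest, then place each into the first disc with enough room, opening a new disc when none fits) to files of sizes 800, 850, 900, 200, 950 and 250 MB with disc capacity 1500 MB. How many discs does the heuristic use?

Sorted descending: 950, 900, 850, 800, 250, 200.
  950 → disc 1 (new)  [load 950/1500]
  900 → disc 2 (new)  [load 900/1500]
  850 → disc 3 (new)  [load 850/1500]
  800 → disc 4 (new)  [load 800/1500]
  250 → disc 1  [load 1200/1500]
  200 → disc 1  [load 1400/1500]
4 discs opened.

4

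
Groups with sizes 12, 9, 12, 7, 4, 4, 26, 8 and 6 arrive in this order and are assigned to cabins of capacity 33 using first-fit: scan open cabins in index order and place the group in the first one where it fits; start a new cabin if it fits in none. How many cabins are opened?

3

  12 → cabin 1 (new)  [load 12/33]
  9 → cabin 1  [load 21/33]
  12 → cabin 1  [load 33/33]
  7 → cabin 2 (new)  [load 7/33]
  4 → cabin 2  [load 11/33]
  4 → cabin 2  [load 15/33]
  26 → cabin 3 (new)  [load 26/33]
  8 → cabin 2  [load 23/33]
  6 → cabin 2  [load 29/33]
3 cabins opened.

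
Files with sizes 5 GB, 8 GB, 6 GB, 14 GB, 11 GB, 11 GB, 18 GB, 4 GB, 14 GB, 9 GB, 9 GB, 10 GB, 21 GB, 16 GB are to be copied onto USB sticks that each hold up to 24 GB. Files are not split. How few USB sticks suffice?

7

Total = 21 + 18 + 16 + 14 + 14 + 11 + 11 + 10 + 9 + 9 + 8 + 6 + 5 + 4 = 156 GB.
Lower bound: ⌈156/24⌉ = 7 USB sticks.
A packing using 7 USB sticks:
  USB stick 1: 21 = 21
  USB stick 2: 18 + 6 = 24
  USB stick 3: 16 + 8 = 24
  USB stick 4: 14 + 10 = 24
  USB stick 5: 14 + 9 = 23
  USB stick 6: 11 + 11 = 22
  USB stick 7: 9 + 5 + 4 = 18
This matches the lower bound, so 7 is optimal.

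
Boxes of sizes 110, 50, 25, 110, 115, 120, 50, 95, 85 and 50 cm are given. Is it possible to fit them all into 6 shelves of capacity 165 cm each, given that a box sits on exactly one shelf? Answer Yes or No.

A valid assignment using 6 shelves:
  shelf 1: 120 + 25 = 145
  shelf 2: 115 + 50 = 165
  shelf 3: 110 + 50 = 160
  shelf 4: 110 + 50 = 160
  shelf 5: 95 = 95
  shelf 6: 85 = 85
Every load is within 165 cm, so 6 shelves suffice.

Yes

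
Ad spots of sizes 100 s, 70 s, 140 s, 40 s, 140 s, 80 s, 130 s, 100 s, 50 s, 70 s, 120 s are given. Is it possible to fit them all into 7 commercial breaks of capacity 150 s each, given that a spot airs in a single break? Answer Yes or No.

Total = 1040 s; ⌈1040/150⌉ = 7.
The bound of 7 does not rule out 7, but exhaustive search shows no assignment into 7 commercial breaks of capacity 150 s exists — the minimum is 8.

No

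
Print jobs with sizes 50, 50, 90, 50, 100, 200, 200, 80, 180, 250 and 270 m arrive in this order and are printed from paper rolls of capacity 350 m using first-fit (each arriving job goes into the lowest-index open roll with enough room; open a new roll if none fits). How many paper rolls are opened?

6

  50 → roll 1 (new)  [load 50/350]
  50 → roll 1  [load 100/350]
  90 → roll 1  [load 190/350]
  50 → roll 1  [load 240/350]
  100 → roll 1  [load 340/350]
  200 → roll 2 (new)  [load 200/350]
  200 → roll 3 (new)  [load 200/350]
  80 → roll 2  [load 280/350]
  180 → roll 4 (new)  [load 180/350]
  250 → roll 5 (new)  [load 250/350]
  270 → roll 6 (new)  [load 270/350]
6 paper rolls opened.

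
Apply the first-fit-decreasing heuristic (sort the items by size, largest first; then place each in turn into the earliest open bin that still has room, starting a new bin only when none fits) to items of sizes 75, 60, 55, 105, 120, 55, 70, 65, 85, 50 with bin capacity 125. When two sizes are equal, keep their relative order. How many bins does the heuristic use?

Sorted descending: 120, 105, 85, 75, 70, 65, 60, 55, 55, 50.
  120 → bin 1 (new)  [load 120/125]
  105 → bin 2 (new)  [load 105/125]
  85 → bin 3 (new)  [load 85/125]
  75 → bin 4 (new)  [load 75/125]
  70 → bin 5 (new)  [load 70/125]
  65 → bin 6 (new)  [load 65/125]
  60 → bin 6  [load 125/125]
  55 → bin 5  [load 125/125]
  55 → bin 7 (new)  [load 55/125]
  50 → bin 4  [load 125/125]
7 bins opened.

7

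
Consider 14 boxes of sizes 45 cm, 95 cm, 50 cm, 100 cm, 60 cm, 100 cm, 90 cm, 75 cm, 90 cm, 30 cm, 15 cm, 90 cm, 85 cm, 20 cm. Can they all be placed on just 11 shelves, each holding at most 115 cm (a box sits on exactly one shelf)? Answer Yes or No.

Yes

A valid assignment using 10 shelves:
  shelf 1: 100 + 15 = 115
  shelf 2: 100 = 100
  shelf 3: 95 + 20 = 115
  shelf 4: 90 = 90
  shelf 5: 90 = 90
  shelf 6: 90 = 90
  shelf 7: 85 + 30 = 115
  shelf 8: 75 = 75
  shelf 9: 60 + 50 = 110
  shelf 10: 45 = 45
That uses only 10 ≤ 11, so 11 shelves are enough.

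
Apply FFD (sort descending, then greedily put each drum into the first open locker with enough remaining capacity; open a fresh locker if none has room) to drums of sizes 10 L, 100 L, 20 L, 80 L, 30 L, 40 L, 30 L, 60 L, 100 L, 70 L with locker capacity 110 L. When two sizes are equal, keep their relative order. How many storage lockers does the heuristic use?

5

Sorted descending: 100, 100, 80, 70, 60, 40, 30, 30, 20, 10.
  100 → locker 1 (new)  [load 100/110]
  100 → locker 2 (new)  [load 100/110]
  80 → locker 3 (new)  [load 80/110]
  70 → locker 4 (new)  [load 70/110]
  60 → locker 5 (new)  [load 60/110]
  40 → locker 4  [load 110/110]
  30 → locker 3  [load 110/110]
  30 → locker 5  [load 90/110]
  20 → locker 5  [load 110/110]
  10 → locker 1  [load 110/110]
5 storage lockers opened.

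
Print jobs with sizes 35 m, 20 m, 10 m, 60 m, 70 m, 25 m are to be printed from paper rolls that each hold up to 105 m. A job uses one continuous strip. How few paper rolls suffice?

Total = 70 + 60 + 35 + 25 + 20 + 10 = 220 m.
Lower bound: ⌈220/105⌉ = 3 paper rolls.
A packing using 3 paper rolls:
  roll 1: 70 + 35 = 105
  roll 2: 60 + 25 + 20 = 105
  roll 3: 10 = 10
This matches the lower bound, so 3 is optimal.

3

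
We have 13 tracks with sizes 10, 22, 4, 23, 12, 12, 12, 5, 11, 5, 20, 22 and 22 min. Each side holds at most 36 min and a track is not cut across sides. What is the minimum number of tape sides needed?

Total = 23 + 22 + 22 + 22 + 20 + 12 + 12 + 12 + 11 + 10 + 5 + 5 + 4 = 180 min.
Lower bound: ⌈180/36⌉ = 5 tape sides.
A packing using 6 tape sides:
  side 1: 23 + 12 = 35
  side 2: 22 + 12 = 34
  side 3: 22 + 12 = 34
  side 4: 22 + 11 = 33
  side 5: 20 + 10 + 5 = 35
  side 6: 5 + 4 = 9
No arrangement into 5 tape sides stays within capacity, so 6 is optimal.

6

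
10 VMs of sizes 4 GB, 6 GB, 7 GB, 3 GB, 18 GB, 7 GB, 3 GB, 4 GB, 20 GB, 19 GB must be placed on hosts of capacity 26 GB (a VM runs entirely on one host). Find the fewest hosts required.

Total = 20 + 19 + 18 + 7 + 7 + 6 + 4 + 4 + 3 + 3 = 91 GB.
Lower bound: ⌈91/26⌉ = 4 hosts.
A packing using 4 hosts:
  host 1: 20 + 6 = 26
  host 2: 19 + 7 = 26
  host 3: 18 + 7 = 25
  host 4: 4 + 4 + 3 + 3 = 14
This matches the lower bound, so 4 is optimal.

4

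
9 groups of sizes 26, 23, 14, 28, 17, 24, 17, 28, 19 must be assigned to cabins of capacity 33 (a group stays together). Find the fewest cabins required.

8

Total = 28 + 28 + 26 + 24 + 23 + 19 + 17 + 17 + 14 = 196.
Lower bound: ⌈196/33⌉ = 6 cabins.
Also, 8 groups each exceed 33/2, and no two of those can share a cabin, so at least 8 cabins are needed.
A packing using 8 cabins:
  cabin 1: 28 = 28
  cabin 2: 28 = 28
  cabin 3: 26 = 26
  cabin 4: 24 = 24
  cabin 5: 23 = 23
  cabin 6: 19 + 14 = 33
  cabin 7: 17 = 17
  cabin 8: 17 = 17
This matches the lower bound, so 8 is optimal.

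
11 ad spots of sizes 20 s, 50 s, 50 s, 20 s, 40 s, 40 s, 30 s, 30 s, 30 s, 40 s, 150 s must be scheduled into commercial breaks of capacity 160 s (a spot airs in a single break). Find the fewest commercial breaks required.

Total = 150 + 50 + 50 + 40 + 40 + 40 + 30 + 30 + 30 + 20 + 20 = 500 s.
Lower bound: ⌈500/160⌉ = 4 commercial breaks.
A packing using 4 commercial breaks:
  break 1: 150 = 150
  break 2: 50 + 50 + 40 + 20 = 160
  break 3: 40 + 40 + 30 + 30 + 20 = 160
  break 4: 30 = 30
This matches the lower bound, so 4 is optimal.

4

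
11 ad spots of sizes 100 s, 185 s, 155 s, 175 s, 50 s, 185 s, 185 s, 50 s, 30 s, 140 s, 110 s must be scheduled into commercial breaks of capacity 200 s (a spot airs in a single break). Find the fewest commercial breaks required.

Total = 185 + 185 + 185 + 175 + 155 + 140 + 110 + 100 + 50 + 50 + 30 = 1365 s.
Lower bound: ⌈1365/200⌉ = 7 commercial breaks.
A packing using 8 commercial breaks:
  break 1: 185 = 185
  break 2: 185 = 185
  break 3: 185 = 185
  break 4: 175 = 175
  break 5: 155 + 30 = 185
  break 6: 140 + 50 = 190
  break 7: 110 + 50 = 160
  break 8: 100 = 100
No arrangement into 7 commercial breaks stays within capacity, so 8 is optimal.

8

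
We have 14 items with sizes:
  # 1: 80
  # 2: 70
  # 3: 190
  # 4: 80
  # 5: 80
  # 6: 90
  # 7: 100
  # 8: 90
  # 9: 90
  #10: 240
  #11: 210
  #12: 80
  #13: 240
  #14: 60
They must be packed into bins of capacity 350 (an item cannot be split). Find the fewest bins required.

Total = 240 + 240 + 210 + 190 + 100 + 90 + 90 + 90 + 80 + 80 + 80 + 80 + 70 + 60 = 1700.
Lower bound: ⌈1700/350⌉ = 5 bins.
A packing using 5 bins:
  bin 1: 240 + 100 = 340
  bin 2: 240 + 90 = 330
  bin 3: 210 + 80 + 60 = 350
  bin 4: 190 + 90 + 70 = 350
  bin 5: 90 + 80 + 80 + 80 = 330
This matches the lower bound, so 5 is optimal.

5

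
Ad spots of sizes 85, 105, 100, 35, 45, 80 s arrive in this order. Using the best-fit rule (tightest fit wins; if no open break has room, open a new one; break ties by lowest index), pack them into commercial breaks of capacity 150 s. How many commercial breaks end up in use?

  85 → break 1 (new)  [load 85/150]
  105 → break 2 (new)  [load 105/150]
  100 → break 3 (new)  [load 100/150]
  35 → break 2  [load 140/150]
  45 → break 3  [load 145/150]
  80 → break 4 (new)  [load 80/150]
4 commercial breaks opened.

4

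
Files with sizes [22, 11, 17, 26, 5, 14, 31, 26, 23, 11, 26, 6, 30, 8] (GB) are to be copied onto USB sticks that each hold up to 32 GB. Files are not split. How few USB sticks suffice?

Total = 31 + 30 + 26 + 26 + 26 + 23 + 22 + 17 + 14 + 11 + 11 + 8 + 6 + 5 = 256 GB.
Lower bound: ⌈256/32⌉ = 8 USB sticks.
A packing using 9 USB sticks:
  USB stick 1: 31 = 31
  USB stick 2: 30 = 30
  USB stick 3: 26 + 6 = 32
  USB stick 4: 26 + 5 = 31
  USB stick 5: 26 = 26
  USB stick 6: 23 + 8 = 31
  USB stick 7: 22 = 22
  USB stick 8: 17 + 14 = 31
  USB stick 9: 11 + 11 = 22
No arrangement into 8 USB sticks stays within capacity, so 9 is optimal.

9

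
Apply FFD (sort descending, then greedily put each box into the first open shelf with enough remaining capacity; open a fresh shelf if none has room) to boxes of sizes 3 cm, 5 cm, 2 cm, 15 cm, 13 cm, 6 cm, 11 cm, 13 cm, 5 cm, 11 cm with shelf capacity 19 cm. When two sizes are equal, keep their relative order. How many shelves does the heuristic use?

5

Sorted descending: 15, 13, 13, 11, 11, 6, 5, 5, 3, 2.
  15 → shelf 1 (new)  [load 15/19]
  13 → shelf 2 (new)  [load 13/19]
  13 → shelf 3 (new)  [load 13/19]
  11 → shelf 4 (new)  [load 11/19]
  11 → shelf 5 (new)  [load 11/19]
  6 → shelf 2  [load 19/19]
  5 → shelf 3  [load 18/19]
  5 → shelf 4  [load 16/19]
  3 → shelf 1  [load 18/19]
  2 → shelf 4  [load 18/19]
5 shelves opened.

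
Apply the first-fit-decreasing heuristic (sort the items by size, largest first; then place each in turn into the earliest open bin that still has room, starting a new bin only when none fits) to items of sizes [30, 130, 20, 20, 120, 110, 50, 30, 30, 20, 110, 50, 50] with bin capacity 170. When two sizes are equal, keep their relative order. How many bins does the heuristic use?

Sorted descending: 130, 120, 110, 110, 50, 50, 50, 30, 30, 30, 20, 20, 20.
  130 → bin 1 (new)  [load 130/170]
  120 → bin 2 (new)  [load 120/170]
  110 → bin 3 (new)  [load 110/170]
  110 → bin 4 (new)  [load 110/170]
  50 → bin 2  [load 170/170]
  50 → bin 3  [load 160/170]
  50 → bin 4  [load 160/170]
  30 → bin 1  [load 160/170]
  30 → bin 5 (new)  [load 30/170]
  30 → bin 5  [load 60/170]
  20 → bin 5  [load 80/170]
  20 → bin 5  [load 100/170]
  20 → bin 5  [load 120/170]
5 bins opened.

5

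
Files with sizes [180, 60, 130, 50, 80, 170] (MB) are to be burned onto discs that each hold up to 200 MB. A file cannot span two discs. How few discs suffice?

4

Total = 180 + 170 + 130 + 80 + 60 + 50 = 670 MB.
Lower bound: ⌈670/200⌉ = 4 discs.
A packing using 4 discs:
  disc 1: 180 = 180
  disc 2: 170 = 170
  disc 3: 130 + 60 = 190
  disc 4: 80 + 50 = 130
This matches the lower bound, so 4 is optimal.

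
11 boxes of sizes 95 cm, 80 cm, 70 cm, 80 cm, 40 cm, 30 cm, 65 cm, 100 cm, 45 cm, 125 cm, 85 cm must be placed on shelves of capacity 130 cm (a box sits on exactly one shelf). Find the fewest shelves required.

Total = 125 + 100 + 95 + 85 + 80 + 80 + 70 + 65 + 45 + 40 + 30 = 815 cm.
Lower bound: ⌈815/130⌉ = 7 shelves.
A packing using 8 shelves:
  shelf 1: 125 = 125
  shelf 2: 100 + 30 = 130
  shelf 3: 95 = 95
  shelf 4: 85 + 45 = 130
  shelf 5: 80 + 40 = 120
  shelf 6: 80 = 80
  shelf 7: 70 = 70
  shelf 8: 65 = 65
No arrangement into 7 shelves stays within capacity, so 8 is optimal.

8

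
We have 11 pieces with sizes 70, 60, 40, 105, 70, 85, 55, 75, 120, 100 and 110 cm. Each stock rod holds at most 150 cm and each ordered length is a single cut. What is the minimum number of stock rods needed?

7

Total = 120 + 110 + 105 + 100 + 85 + 75 + 70 + 70 + 60 + 55 + 40 = 890 cm.
Lower bound: ⌈890/150⌉ = 6 stock rods.
A packing using 7 stock rods:
  stock rod 1: 120 = 120
  stock rod 2: 110 + 40 = 150
  stock rod 3: 105 = 105
  stock rod 4: 100 = 100
  stock rod 5: 85 + 60 = 145
  stock rod 6: 75 + 70 = 145
  stock rod 7: 70 + 55 = 125
No arrangement into 6 stock rods stays within capacity, so 7 is optimal.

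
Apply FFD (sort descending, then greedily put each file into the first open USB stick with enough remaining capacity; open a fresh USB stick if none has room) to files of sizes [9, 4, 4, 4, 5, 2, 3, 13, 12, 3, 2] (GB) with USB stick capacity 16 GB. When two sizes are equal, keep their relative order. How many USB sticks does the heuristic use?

4

Sorted descending: 13, 12, 9, 5, 4, 4, 4, 3, 3, 2, 2.
  13 → USB stick 1 (new)  [load 13/16]
  12 → USB stick 2 (new)  [load 12/16]
  9 → USB stick 3 (new)  [load 9/16]
  5 → USB stick 3  [load 14/16]
  4 → USB stick 2  [load 16/16]
  4 → USB stick 4 (new)  [load 4/16]
  4 → USB stick 4  [load 8/16]
  3 → USB stick 1  [load 16/16]
  3 → USB stick 4  [load 11/16]
  2 → USB stick 3  [load 16/16]
  2 → USB stick 4  [load 13/16]
4 USB sticks opened.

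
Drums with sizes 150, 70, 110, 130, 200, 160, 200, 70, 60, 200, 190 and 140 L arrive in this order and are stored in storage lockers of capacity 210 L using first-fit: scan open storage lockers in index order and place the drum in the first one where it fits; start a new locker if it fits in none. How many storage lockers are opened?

9

  150 → locker 1 (new)  [load 150/210]
  70 → locker 2 (new)  [load 70/210]
  110 → locker 2  [load 180/210]
  130 → locker 3 (new)  [load 130/210]
  200 → locker 4 (new)  [load 200/210]
  160 → locker 5 (new)  [load 160/210]
  200 → locker 6 (new)  [load 200/210]
  70 → locker 3  [load 200/210]
  60 → locker 1  [load 210/210]
  200 → locker 7 (new)  [load 200/210]
  190 → locker 8 (new)  [load 190/210]
  140 → locker 9 (new)  [load 140/210]
9 storage lockers opened.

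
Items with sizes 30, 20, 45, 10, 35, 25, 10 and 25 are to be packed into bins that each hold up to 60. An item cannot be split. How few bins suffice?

4

Total = 45 + 35 + 30 + 25 + 25 + 20 + 10 + 10 = 200.
Lower bound: ⌈200/60⌉ = 4 bins.
A packing using 4 bins:
  bin 1: 45 + 10 = 55
  bin 2: 35 + 25 = 60
  bin 3: 30 + 25 = 55
  bin 4: 20 + 10 = 30
This matches the lower bound, so 4 is optimal.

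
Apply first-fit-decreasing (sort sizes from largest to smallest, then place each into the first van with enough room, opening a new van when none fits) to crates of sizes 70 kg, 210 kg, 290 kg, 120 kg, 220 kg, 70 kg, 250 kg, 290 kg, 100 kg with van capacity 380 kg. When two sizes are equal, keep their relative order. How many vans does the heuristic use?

5

Sorted descending: 290, 290, 250, 220, 210, 120, 100, 70, 70.
  290 → van 1 (new)  [load 290/380]
  290 → van 2 (new)  [load 290/380]
  250 → van 3 (new)  [load 250/380]
  220 → van 4 (new)  [load 220/380]
  210 → van 5 (new)  [load 210/380]
  120 → van 3  [load 370/380]
  100 → van 4  [load 320/380]
  70 → van 1  [load 360/380]
  70 → van 2  [load 360/380]
5 vans opened.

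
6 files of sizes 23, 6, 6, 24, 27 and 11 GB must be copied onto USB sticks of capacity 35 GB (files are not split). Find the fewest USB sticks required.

Total = 27 + 24 + 23 + 11 + 6 + 6 = 97 GB.
Lower bound: ⌈97/35⌉ = 3 USB sticks.
A packing using 3 USB sticks:
  USB stick 1: 27 + 6 = 33
  USB stick 2: 24 + 11 = 35
  USB stick 3: 23 + 6 = 29
This matches the lower bound, so 3 is optimal.

3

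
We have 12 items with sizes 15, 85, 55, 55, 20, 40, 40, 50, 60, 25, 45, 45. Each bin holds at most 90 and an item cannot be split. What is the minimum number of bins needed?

Total = 85 + 60 + 55 + 55 + 50 + 45 + 45 + 40 + 40 + 25 + 20 + 15 = 535.
Lower bound: ⌈535/90⌉ = 6 bins.
A packing using 7 bins:
  bin 1: 85 = 85
  bin 2: 60 + 25 = 85
  bin 3: 55 + 20 + 15 = 90
  bin 4: 55 = 55
  bin 5: 50 + 40 = 90
  bin 6: 45 + 45 = 90
  bin 7: 40 = 40
No arrangement into 6 bins stays within capacity, so 7 is optimal.

7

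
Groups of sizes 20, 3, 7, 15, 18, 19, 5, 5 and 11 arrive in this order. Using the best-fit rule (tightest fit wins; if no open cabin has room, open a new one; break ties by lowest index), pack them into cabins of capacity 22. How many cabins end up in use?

  20 → cabin 1 (new)  [load 20/22]
  3 → cabin 2 (new)  [load 3/22]
  7 → cabin 2  [load 10/22]
  15 → cabin 3 (new)  [load 15/22]
  18 → cabin 4 (new)  [load 18/22]
  19 → cabin 5 (new)  [load 19/22]
  5 → cabin 3  [load 20/22]
  5 → cabin 2  [load 15/22]
  11 → cabin 6 (new)  [load 11/22]
6 cabins opened.

6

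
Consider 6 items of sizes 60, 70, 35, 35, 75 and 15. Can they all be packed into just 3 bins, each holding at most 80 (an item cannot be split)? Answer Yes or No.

No

Total = 290; ⌈290/80⌉ = 4.
At least 4 bins are required, but only 3 are allowed.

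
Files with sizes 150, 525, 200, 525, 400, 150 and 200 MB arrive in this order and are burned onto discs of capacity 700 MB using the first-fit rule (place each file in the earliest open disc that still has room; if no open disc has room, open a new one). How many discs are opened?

4

  150 → disc 1 (new)  [load 150/700]
  525 → disc 1  [load 675/700]
  200 → disc 2 (new)  [load 200/700]
  525 → disc 3 (new)  [load 525/700]
  400 → disc 2  [load 600/700]
  150 → disc 3  [load 675/700]
  200 → disc 4 (new)  [load 200/700]
4 discs opened.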